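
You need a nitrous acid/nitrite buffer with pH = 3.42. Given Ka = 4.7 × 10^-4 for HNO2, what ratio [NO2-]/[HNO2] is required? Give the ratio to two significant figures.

ratio = 1.2

pKa = -log(4.7 × 10^-4) = 3.328
pH = pKa + log(r) ⇒ log(r) = 3.42 − 3.328 = +0.092
r = [NO2-]/[HNO2] = 10^(+0.092) = 1.24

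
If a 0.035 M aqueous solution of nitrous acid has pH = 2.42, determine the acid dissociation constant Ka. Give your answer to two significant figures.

[H+] = 10^(-2.42) = 3.80 × 10^-3 M
At equilibrium [HA] = 0.035 − 3.80 × 10^-3 = 3.12 × 10^-2 M
Ka = [H+][A-]/[HA] = (3.80 × 10^-3)² / 3.12 × 10^-2 = 4.6 × 10^-4

Ka = 4.6 × 10^-4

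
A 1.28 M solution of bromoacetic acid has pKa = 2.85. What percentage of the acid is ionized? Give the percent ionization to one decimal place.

3.3%

BrCH2COOH ⇌ BrCH2COO- + H+; let x = [H+] at equilibrium.
Ka = 10^(−2.85) = 1.41 × 10^-3
x ≈ √(Ka·C₀) = √(1.41 × 10^-3 × 1.28) = 4.25 × 10^-2 M
% ionization = x/C₀ × 100% = 4.25 × 10^-2/1.28 × 100% = 3.3%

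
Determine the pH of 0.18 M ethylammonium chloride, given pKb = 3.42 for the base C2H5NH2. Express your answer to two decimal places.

C2H5NH3+ is the conjugate acid of the weak base C2H5NH2.
Kb = 10^(−3.42) = 3.80 × 10^-4
Ka = Kw/Kb = 1.0×10^-14 / 3.80 × 10^-4 = 2.63 × 10^-11
Ka = [H+]²/(0.18 − [H+]) = 2.63 × 10^-11
Assume [H+] ≪ 0.18: [H+] ≈ √(2.63 × 10^-11 × 0.18) = 2.18 × 10^-6 M
Check: 0.0012% ionized — well under 5%, approximation valid.
pH = −log(2.18 × 10^-6) = 5.66

pH = 5.66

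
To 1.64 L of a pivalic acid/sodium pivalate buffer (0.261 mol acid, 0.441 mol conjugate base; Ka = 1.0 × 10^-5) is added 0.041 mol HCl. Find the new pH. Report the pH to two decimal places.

pH = 5.12

Added H+ converts (CH3)3CCOO- to (CH3)3CCOOH: (CH3)3CCOOH → 0.302 mol, (CH3)3CCOO- → 0.4 mol.
pKa = −log(1.0 × 10^-5) = 5.000
Henderson–Hasselbalch with mole ratio 0.4/0.302: pH = 5.000 + (+0.122)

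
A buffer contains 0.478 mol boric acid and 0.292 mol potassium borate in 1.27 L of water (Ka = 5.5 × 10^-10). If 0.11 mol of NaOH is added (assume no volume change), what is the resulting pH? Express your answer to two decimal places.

pH = 9.30

OH- converts B(OH)3 to B(OH)4-: B(OH)3 → 0.368 mol, B(OH)4- → 0.402 mol.
pKa = −log(5.5 × 10^-10) = 9.260
pH = pKa + log(n_B(OH)4-/n_B(OH)3) = 9.260 + log(0.402/0.368) = 9.260 + (+0.038)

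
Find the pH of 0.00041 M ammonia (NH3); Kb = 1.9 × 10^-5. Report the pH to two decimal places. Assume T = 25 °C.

pH = 9.90

NH3 + H2O ⇌ NH4+ + OH-
Kb = x²/(0.00041 − x) = 1.9 × 10^-5
The 5% rule fails; solving x² + Kb·x − Kb·C₀ = 0 exactly:
x = (−Kb + √(Kb² + 4·Kb·C₀))/2 = 7.93 × 10^-5 M
pOH = −log(7.93 × 10^-5) = 4.10; pH = 14.00 − 4.10 = 9.90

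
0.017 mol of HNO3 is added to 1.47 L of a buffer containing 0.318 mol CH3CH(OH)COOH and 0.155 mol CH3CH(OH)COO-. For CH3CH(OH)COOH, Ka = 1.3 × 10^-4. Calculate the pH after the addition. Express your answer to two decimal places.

After neutralization: n(CH3CH(OH)COOH) = 0.335 mol, n(CH3CH(OH)COO-) = 0.138 mol.
pKa = −log(1.3 × 10^-4) = 3.886
Henderson–Hasselbalch with mole ratio 0.138/0.335: pH = 3.886 + (-0.385)

pH = 3.50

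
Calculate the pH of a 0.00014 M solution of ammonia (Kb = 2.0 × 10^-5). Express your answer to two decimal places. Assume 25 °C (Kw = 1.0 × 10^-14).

pH = 9.64

NH3 + H2O ⇌ NH4+ + OH-
Let x = [OH-] at equilibrium. Kb = x²/(0.00014 − x).
Here C₀/Kb ≈ 7, so the small-x approximation fails. Use the quadratic:
x = [−2e-05 + √(2e-05² + 1.12e-08)]/2 = 4.39 × 10^-5 M
pOH = −log(4.39 × 10^-5) = 4.36; pH = 14.00 − 4.36 = 9.64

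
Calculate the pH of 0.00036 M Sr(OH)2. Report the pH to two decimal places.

Sr(OH)2 is a strong base (each formula unit releases 2 OH-); [OH-] = 0.00072 M.
pOH = -log(0.00072) = 3.14
pH = 14.00 - 3.14 = 10.86

pH = 10.86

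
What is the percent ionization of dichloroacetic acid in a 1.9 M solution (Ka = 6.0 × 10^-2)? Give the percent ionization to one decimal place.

Cl2CHCOOH ⇌ Cl2CHCOO- + H+; let x = [H+] at equilibrium.
Ka = x²/(C₀ − x); solving the quadratic gives x = 3.09 × 10^-1 M.
Fraction ionized = 3.09 × 10^-1 / 1.9 = 0.1626 → 16.3%

16.3%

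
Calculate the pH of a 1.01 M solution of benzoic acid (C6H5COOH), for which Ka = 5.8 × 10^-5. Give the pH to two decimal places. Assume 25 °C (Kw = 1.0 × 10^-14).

pH = 2.12

C6H5COOH ⇌ C6H5COO- + H+
From the ICE table, Ka = x²/(1.01 − x) = 5.8 × 10^-5.
Assume x ≪ 1.01: x ≈ √(5.8 × 10^-5 × 1.01) = 7.65 × 10^-3 M
(x/C₀ = 0.76% < 5%, so the approximation holds.)
pH = −log[H+] = −log(7.65 × 10^-3) = 2.12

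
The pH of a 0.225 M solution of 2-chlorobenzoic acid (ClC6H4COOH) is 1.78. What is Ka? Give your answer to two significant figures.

[H+] = 10^(-1.78) = 1.66 × 10^-2 M
At equilibrium [HA] = 0.225 − 1.66 × 10^-2 = 2.08 × 10^-1 M
Ka = [H+][A-]/[HA] = (1.66 × 10^-2)² / 2.08 × 10^-1 = 1.3 × 10^-3

Ka = 1.3 × 10^-3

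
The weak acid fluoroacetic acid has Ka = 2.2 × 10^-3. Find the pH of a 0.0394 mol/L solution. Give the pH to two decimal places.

FCH2COOH ⇌ FCH2COO- + H+
From the ICE table, Ka = [H+]²/(0.0394 − [H+]) = 2.2 × 10^-3.
The 5% rule fails; solving [H+]² + Ka·[H+] − Ka·C₀ = 0 exactly:
[H+] = (−Ka + √(Ka² + 4·Ka·C₀))/2 = 8.27 × 10^-3 M
pH = −log(8.27 × 10^-3) = 2.08

pH = 2.08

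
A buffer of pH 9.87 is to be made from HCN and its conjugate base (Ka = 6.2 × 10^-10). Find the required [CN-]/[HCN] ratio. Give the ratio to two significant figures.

pKa = -log(6.2 × 10^-10) = 9.208
pH = pKa + log(r) ⇒ log(r) = 9.87 − 9.208 = +0.662
r = [CN-]/[HCN] = 10^(+0.662) = 4.59

ratio = 4.6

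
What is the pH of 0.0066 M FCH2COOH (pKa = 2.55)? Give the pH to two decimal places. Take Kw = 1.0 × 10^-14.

FCH2COOH ⇌ FCH2COO- + H+
Ka = 10^(−2.55) = 2.82 × 10^-3
From the ICE table, Ka = [H+]²/(0.0066 − [H+]) = 2.82 × 10^-3.
Here C₀/Ka ≈ 2.34, so the small-[H+] approximation fails. Use the quadratic:
[H+] = (−Ka + √(Ka² + 4·Ka·C₀))/2 = 3.13 × 10^-3 M
pH = −log(3.13 × 10^-3) = 2.50

pH = 2.50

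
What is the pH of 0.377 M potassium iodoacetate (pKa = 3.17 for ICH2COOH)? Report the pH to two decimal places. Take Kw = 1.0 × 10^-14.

pH = 8.37

ICH2COO- is the conjugate base of the weak acid ICH2COOH.
Ka = 10^(−3.17) = 6.76 × 10^-4
Kb = Kw/Ka = 1.0×10^-14 / 6.76 × 10^-4 = 1.48 × 10^-11
From the ICE table, Kb = x²/(0.377 − x) = 1.48 × 10^-11.
Since Kb ≪ C₀, x ≈ √(Kb·C₀) = 2.36 × 10^-6 M.
Check: 0.00063% ionized — well under 5%, approximation valid.
pOH = 5.63, so pH = 14.00 − pOH = 8.37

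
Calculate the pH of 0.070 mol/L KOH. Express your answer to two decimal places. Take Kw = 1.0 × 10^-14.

KOH is a strong base; [OH-] = 0.07 M.
pOH = -log(0.07) = 1.15
pH = 14.00 - 1.15 = 12.85

pH = 12.85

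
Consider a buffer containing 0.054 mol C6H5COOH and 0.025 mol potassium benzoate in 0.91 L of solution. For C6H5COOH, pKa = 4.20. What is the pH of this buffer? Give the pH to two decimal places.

pH = pKa + log([A⁻]/[HA]) = 4.20 + log(0.025/0.054)
pH = 4.20 + (-0.334) = 3.87

pH = 3.87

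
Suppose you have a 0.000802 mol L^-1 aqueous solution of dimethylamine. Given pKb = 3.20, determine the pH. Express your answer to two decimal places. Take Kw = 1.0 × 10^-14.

(CH3)2NH + H2O ⇌ (CH3)2NH2+ + OH-
Kb = 10^(−3.20) = 6.31 × 10^-4
From the ICE table, Kb = [OH-]²/(0.000802 − [OH-]) = 6.31 × 10^-4.
The 5% rule fails; solving [OH-]² + Kb·[OH-] − Kb·C₀ = 0 exactly:
[OH-] = (−Kb + √(Kb² + 4·Kb·C₀))/2 = 4.63 × 10^-4 M
pOH = −log(4.63 × 10^-4) = 3.33; pH = 14.00 − 3.33 = 10.67

pH = 10.67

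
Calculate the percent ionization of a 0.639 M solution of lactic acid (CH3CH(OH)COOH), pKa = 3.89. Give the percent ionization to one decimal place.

CH3CH(OH)COOH ⇌ CH3CH(OH)COO- + H+; let x = [H+] at equilibrium.
Ka = 10^(−3.89) = 1.29 × 10^-4
x ≈ √(Ka·C₀) = √(1.29 × 10^-4 × 0.639) = 9.08 × 10^-3 M
% ionization = x/C₀ × 100% = 9.08 × 10^-3/0.639 × 100% = 1.4%

1.4%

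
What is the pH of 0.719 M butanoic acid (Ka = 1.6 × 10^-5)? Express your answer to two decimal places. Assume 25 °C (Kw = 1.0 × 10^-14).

CH3(CH2)2COOH ⇌ CH3(CH2)2COO- + H+
Ka = [H+]²/(0.719 − [H+]) = 1.6 × 10^-5
Assume [H+] ≪ 0.719: [H+] ≈ √(1.6 × 10^-5 × 0.719) = 3.39 × 10^-3 M
Check: 0.47% ionized — well under 5%, approximation valid.
pH = −log(3.39 × 10^-3) = 2.47

pH = 2.47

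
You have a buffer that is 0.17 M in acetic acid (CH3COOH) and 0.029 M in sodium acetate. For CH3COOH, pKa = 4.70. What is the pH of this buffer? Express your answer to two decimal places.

pH = 3.93

Using pH = pKa + log([base]/[acid]) with [base]/[acid] = 0.029/0.17:
pH = 4.70 + (-0.768) = 3.93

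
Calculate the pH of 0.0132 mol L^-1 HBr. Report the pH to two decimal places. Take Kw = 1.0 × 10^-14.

pH = 1.88

HBr is a strong acid and dissociates completely, so [H+] = 0.0132 M.
pH = -log(0.0132) = 1.88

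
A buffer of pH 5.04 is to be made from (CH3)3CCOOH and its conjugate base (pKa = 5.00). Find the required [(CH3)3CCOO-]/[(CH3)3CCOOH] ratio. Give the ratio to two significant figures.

ratio = 1.1

pH = pKa + log(r) ⇒ log(r) = 5.04 − 5.00 = +0.04
r = [(CH3)3CCOO-]/[(CH3)3CCOOH] = 10^(+0.04) = 1.1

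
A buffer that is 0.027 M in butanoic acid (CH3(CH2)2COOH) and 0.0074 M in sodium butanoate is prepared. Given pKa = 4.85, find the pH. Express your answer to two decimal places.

Using pH = pKa + log([base]/[acid]) with [base]/[acid] = 0.0074/0.027:
pH = 4.85 + (-0.562) = 4.29

pH = 4.29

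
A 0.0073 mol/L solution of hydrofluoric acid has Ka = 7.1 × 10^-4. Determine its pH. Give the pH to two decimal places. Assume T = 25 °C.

pH = 2.71

HF ⇌ F- + H+
Ka = x²/(0.0073 − x) = 7.1 × 10^-4
Here C₀/Ka ≈ 10.3, so the small-x approximation fails. Use the quadratic:
x = [−0.00071 + √(0.00071² + 2.07e-05)]/2 = 1.95 × 10^-3 M
pH = −log(1.95 × 10^-3) = 2.71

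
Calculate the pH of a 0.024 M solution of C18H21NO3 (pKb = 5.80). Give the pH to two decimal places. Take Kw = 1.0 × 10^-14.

C18H21NO3 + H2O ⇌ C18H22NO3+ + OH-
Kb = 10^(−5.80) = 1.58 × 10^-6
From the ICE table, Kb = x²/(0.024 − x) = 1.58 × 10^-6.
Since Kb ≪ C₀, x ≈ √(Kb·C₀) = 1.95 × 10^-4 M.
Check: 0.81% ionized — well under 5%, approximation valid.
pOH = −log(1.95 × 10^-4) = 3.71; pH = 14.00 − 3.71 = 10.29

pH = 10.29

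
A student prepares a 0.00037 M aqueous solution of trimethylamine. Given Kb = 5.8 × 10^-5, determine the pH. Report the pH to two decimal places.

(CH3)3N + H2O ⇌ (CH3)3NH+ + OH-
From the ICE table, Kb = [OH-]²/(0.00037 − [OH-]) = 5.8 × 10^-5.
The 5% rule fails; solving [OH-]² + Kb·[OH-] − Kb·C₀ = 0 exactly:
[OH-] = (−Kb + √(Kb² + 4·Kb·C₀))/2 = 1.20 × 10^-4 M
pOH = −log(1.20 × 10^-4) = 3.92; pH = 14.00 − 3.92 = 10.08

pH = 10.08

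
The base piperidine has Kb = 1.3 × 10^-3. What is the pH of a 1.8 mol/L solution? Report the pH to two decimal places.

C5H10NH + H2O ⇌ C5H10NH2+ + OH-
From the ICE table, Kb = x²/(1.8 − x) = 1.3 × 10^-3.
Neglecting x in the denominator: x = √(1.3 × 10^-3 × 1.8) = 4.84 × 10^-2 M
pOH = −log(4.84 × 10^-2) = 1.32; pH = 14.00 − 1.32 = 12.68

pH = 12.68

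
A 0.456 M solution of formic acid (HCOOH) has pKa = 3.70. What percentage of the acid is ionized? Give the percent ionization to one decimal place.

2.1%

HCOOH ⇌ HCOO- + H+; let x = [H+] at equilibrium.
Ka = 10^(−3.70) = 2.00 × 10^-4
x ≈ √(Ka·C₀) = √(2.00 × 10^-4 × 0.456) = 9.55 × 10^-3 M
% ionization = x/C₀ × 100% = 9.55 × 10^-3/0.456 × 100% = 2.1%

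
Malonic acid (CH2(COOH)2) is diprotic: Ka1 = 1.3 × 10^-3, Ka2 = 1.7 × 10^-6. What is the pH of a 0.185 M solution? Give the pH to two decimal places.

Ka1 ≫ Ka2, so treat the first dissociation as the only significant source of H+.
Ka1 = x²/(0.185 − x) = 1.3 × 10^-3
Solving the quadratic: x = (−Ka1 + √(Ka1² + 4·Ka1·C₀))/2 = 1.49 × 10^-2 M
pH = −log(1.49 × 10^-2) = 1.83

pH = 1.83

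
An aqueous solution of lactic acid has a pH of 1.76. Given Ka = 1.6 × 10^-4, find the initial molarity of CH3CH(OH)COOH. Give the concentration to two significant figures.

C₀ = 1.9 M

[H+] = 10^(-1.76) = 1.74 × 10^-2 M = x
Ka = x²/(C₀ − x) ⇒ C₀ = x + x²/Ka
C₀ = 1.74 × 10^-2 + (1.74 × 10^-2)²/(1.6 × 10^-4) = 1.91 M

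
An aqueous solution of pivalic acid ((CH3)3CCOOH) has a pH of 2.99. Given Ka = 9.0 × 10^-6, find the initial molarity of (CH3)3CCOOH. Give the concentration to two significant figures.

C₀ = 1.2 × 10^-1 M

[H+] = 10^(-2.99) = 1.02 × 10^-3 M = x
Ka = x²/(C₀ − x) ⇒ C₀ = x + x²/Ka
C₀ = 1.02 × 10^-3 + (1.02 × 10^-3)²/(9.0 × 10^-6) = 1.17 × 10^-1 M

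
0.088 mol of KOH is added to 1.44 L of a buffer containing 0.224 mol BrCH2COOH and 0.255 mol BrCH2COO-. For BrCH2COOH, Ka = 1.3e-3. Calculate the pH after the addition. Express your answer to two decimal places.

pH = 3.29

OH- converts BrCH2COOH to BrCH2COO-: BrCH2COOH → 0.136 mol, BrCH2COO- → 0.343 mol.
pKa = −log(1.3 × 10^-3) = 2.886
pH = pKa + log(n_BrCH2COO-/n_BrCH2COOH) = 2.886 + log(0.343/0.136) = 2.886 + (+0.402)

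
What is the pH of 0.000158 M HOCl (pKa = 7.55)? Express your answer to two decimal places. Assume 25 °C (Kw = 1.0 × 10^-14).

pH = 5.68

HOCl ⇌ OCl- + H+
Ka = 10^(−7.55) = 2.82 × 10^-8
Ka = x²/(0.000158 − x) = 2.82 × 10^-8
Since Ka ≪ C₀, x ≈ √(Ka·C₀) = 2.11 × 10^-6 M.
pH = −log(2.11 × 10^-6) = 5.68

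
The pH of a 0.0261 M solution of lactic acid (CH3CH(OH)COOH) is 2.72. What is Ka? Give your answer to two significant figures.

[H+] = 10^(-2.72) = 1.91 × 10^-3 M
At equilibrium [HA] = 0.0261 − 1.91 × 10^-3 = 2.42 × 10^-2 M
Ka = [H+][A-]/[HA] = (1.91 × 10^-3)² / 2.42 × 10^-2 = 1.5 × 10^-4

Ka = 1.5 × 10^-4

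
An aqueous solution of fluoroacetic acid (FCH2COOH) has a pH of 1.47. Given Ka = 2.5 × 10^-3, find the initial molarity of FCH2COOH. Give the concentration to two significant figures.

C₀ = 4.9 × 10^-1 M

[H+] = 10^(-1.47) = 3.39 × 10^-2 M = x
Ka = x²/(C₀ − x) ⇒ C₀ = x + x²/Ka
C₀ = 3.39 × 10^-2 + (3.39 × 10^-2)²/(2.5 × 10^-3) = 4.94 × 10^-1 M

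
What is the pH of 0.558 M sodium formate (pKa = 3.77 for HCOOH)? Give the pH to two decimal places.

HCOO- is the conjugate base of the weak acid HCOOH.
Ka = 10^(−3.77) = 1.70 × 10^-4
Kb = Kw/Ka = 1.0×10^-14 / 1.70 × 10^-4 = 5.88 × 10^-11
Kb = [OH-]²/(0.558 − [OH-]) = 5.88 × 10^-11
Since Kb ≪ C₀, [OH-] ≈ √(Kb·C₀) = 5.73 × 10^-6 M.
Check: 0.001% ionized — well under 5%, approximation valid.
pOH = 5.24, so pH = 14.00 − pOH = 8.76

pH = 8.76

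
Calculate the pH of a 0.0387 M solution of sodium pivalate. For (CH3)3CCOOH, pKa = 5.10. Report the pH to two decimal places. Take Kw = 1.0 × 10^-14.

pH = 8.84

(CH3)3CCOO- is the conjugate base of the weak acid (CH3)3CCOOH.
Ka = 10^(−5.10) = 7.94 × 10^-6
Kb = Kw/Ka = 1.0×10^-14 / 7.94 × 10^-6 = 1.26 × 10^-9
From the ICE table, Kb = x²/(0.0387 − x) = 1.26 × 10^-9.
Assume x ≪ 0.0387: x ≈ √(1.26 × 10^-9 × 0.0387) = 6.98 × 10^-6 M
Check: 0.018% ionized — well under 5%, approximation valid.
pOH = 5.16, so pH = 14.00 − pOH = 8.84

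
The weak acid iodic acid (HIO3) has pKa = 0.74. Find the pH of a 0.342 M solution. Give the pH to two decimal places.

pH = 0.76

HIO3 ⇌ IO3- + H+
Ka = 10^(−0.74) = 1.82 × 10^-1
From the ICE table, Ka = [H+]²/(0.342 − [H+]) = 1.82 × 10^-1.
The 5% rule fails; solving [H+]² + Ka·[H+] − Ka·C₀ = 0 exactly:
[H+] = [−0.182 + √(0.182² + 0.249)]/2 = 1.75 × 10^-1 M
pH = −log[H+] = −log(1.75 × 10^-1) = 0.76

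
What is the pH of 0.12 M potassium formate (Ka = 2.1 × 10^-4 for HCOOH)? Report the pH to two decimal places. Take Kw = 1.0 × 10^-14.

HCOO- is the conjugate base of the weak acid HCOOH.
Kb = Kw/Ka = 1.0×10^-14 / 2.1 × 10^-4 = 4.76 × 10^-11
Let x = [OH-] at equilibrium. Kb = x²/(0.12 − x).
Assume x ≪ 0.12: x ≈ √(4.76 × 10^-11 × 0.12) = 2.39 × 10^-6 M
(x/C₀ = 0.002% < 5%, so the approximation holds.)
pOH = −log(2.39 × 10^-6) = 5.62; pH = 14.00 − 5.62 = 8.38

pH = 8.38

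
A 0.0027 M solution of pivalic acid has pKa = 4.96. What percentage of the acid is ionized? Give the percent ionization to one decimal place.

6.2%

(CH3)3CCOOH ⇌ (CH3)3CCOO- + H+; let x = [H+] at equilibrium.
Ka = 10^(−4.96) = 1.10 × 10^-5
Ka = x²/(C₀ − x); solving the quadratic gives x = 1.67 × 10^-4 M.
Fraction ionized = 1.67 × 10^-4 / 0.0027 = 0.0619 → 6.2%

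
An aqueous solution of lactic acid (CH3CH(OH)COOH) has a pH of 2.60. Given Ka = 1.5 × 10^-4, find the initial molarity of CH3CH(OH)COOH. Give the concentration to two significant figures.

C₀ = 4.5 × 10^-2 M

[H+] = 10^(-2.60) = 2.51 × 10^-3 M = x
Ka = x²/(C₀ − x) ⇒ C₀ = x + x²/Ka
C₀ = 2.51 × 10^-3 + (2.51 × 10^-3)²/(1.5 × 10^-4) = 4.45 × 10^-2 M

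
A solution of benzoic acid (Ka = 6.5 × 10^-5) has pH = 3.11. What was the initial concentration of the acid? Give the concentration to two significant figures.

C₀ = 1.0 × 10^-2 M

[H+] = 10^(-3.11) = 7.76 × 10^-4 M = x
Ka = x²/(C₀ − x) ⇒ C₀ = x + x²/Ka
C₀ = 7.76 × 10^-4 + (7.76 × 10^-4)²/(6.5 × 10^-5) = 1.00 × 10^-2 M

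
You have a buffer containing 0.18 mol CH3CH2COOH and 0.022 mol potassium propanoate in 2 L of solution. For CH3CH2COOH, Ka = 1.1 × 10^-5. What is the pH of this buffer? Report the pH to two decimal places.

pH = 4.05

pKa = −log(1.1 × 10^-5) = 4.959
pH = pKa + log([A⁻]/[HA]) = 4.959 + log(0.022/0.18)
pH = 4.959 + (-0.913) = 4.05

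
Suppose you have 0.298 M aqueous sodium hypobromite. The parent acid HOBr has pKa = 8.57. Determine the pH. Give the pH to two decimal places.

pH = 11.02

OBr- is the conjugate base of the weak acid HOBr.
Ka = 10^(−8.57) = 2.69 × 10^-9
Kb = Kw/Ka = 1.0×10^-14 / 2.69 × 10^-9 = 3.72 × 10^-6
Kb = [OH-]²/(0.298 − [OH-]) = 3.72 × 10^-6
Neglecting [OH-] in the denominator: [OH-] = √(3.72 × 10^-6 × 0.298) = 1.05 × 10^-3 M
Check: 0.35% ionized — well under 5%, approximation valid.
pOH = −log(1.05 × 10^-3) = 2.98; pH = 14.00 − 2.98 = 11.02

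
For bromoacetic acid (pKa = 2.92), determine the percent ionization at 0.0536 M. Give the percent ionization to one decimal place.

13.9%

BrCH2COOH ⇌ BrCH2COO- + H+; let x = [H+] at equilibrium.
Ka = 10^(−2.92) = 1.20 × 10^-3
Solve x² + 0.0012x − 6.43e-05 = 0 → x = 7.44 × 10^-3 M
% ionization = x/C₀ × 100% = 7.44 × 10^-3/0.0536 × 100% = 13.9%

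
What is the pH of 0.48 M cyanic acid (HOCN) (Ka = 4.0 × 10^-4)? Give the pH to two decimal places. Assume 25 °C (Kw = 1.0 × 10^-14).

HOCN ⇌ OCN- + H+
Ka = [H+]²/(0.48 − [H+]) = 4.0 × 10^-4
Since Ka ≪ C₀, [H+] ≈ √(Ka·C₀) = 1.39 × 10^-2 M.
pH = −log(1.39 × 10^-2) = 1.86

pH = 1.86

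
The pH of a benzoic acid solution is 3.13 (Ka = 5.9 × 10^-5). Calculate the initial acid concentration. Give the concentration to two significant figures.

[H+] = 10^(-3.13) = 7.41 × 10^-4 M = x
Ka = x²/(C₀ − x) ⇒ C₀ = x + x²/Ka
C₀ = 7.41 × 10^-4 + (7.41 × 10^-4)²/(5.9 × 10^-5) = 1.00 × 10^-2 M

C₀ = 1.0 × 10^-2 M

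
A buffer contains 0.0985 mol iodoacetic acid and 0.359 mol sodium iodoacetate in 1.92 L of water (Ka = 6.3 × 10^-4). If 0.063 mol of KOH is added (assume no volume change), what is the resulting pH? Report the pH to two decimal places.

After neutralization: n(ICH2COOH) = 0.0355 mol, n(ICH2COO-) = 0.422 mol.
pKa = −log(6.3 × 10^-4) = 3.201
pH = pKa + log([A⁻]/[HA]) = 3.201 + log(0.422/0.0355) = 3.201 +1.075

pH = 4.28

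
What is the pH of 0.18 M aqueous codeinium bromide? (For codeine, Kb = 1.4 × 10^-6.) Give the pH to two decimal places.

pH = 4.45

C18H22NO3+ is the conjugate acid of the weak base C18H21NO3.
Ka = Kw/Kb = 1.0×10^-14 / 1.4 × 10^-6 = 7.14 × 10^-9
Ka = x²/(0.18 − x) = 7.14 × 10^-9
Assume x ≪ 0.18: x ≈ √(7.14 × 10^-9 × 0.18) = 3.58 × 10^-5 M
Check: 0.02% ionized — well under 5%, approximation valid.
pH = −log(3.58 × 10^-5) = 4.45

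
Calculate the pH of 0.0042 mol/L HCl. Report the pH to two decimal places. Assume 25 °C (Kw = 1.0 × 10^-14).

HCl is a strong acid and dissociates completely, so [H+] = 0.0042 M.
pH = -log(0.0042) = 2.38

pH = 2.38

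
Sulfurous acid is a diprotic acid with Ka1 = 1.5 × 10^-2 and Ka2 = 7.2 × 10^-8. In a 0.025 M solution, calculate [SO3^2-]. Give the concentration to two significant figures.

First ionization gives [H+] ≈ [HSO3-] = 1.33 × 10^-2 M.
Second step: Ka2 = [H+][SO3^2-]/[HSO3-] ≈ [SO3^2-] (since [H+] ≈ [HSO3-]).
So [SO3^2-] ≈ Ka2.

7.2 × 10^-8 M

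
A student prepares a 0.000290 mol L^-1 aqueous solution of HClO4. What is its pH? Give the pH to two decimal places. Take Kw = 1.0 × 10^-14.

HClO4 is a strong acid and dissociates completely, so [H+] = 0.000290 M.
pH = -log(0.00029) = 3.54

pH = 3.54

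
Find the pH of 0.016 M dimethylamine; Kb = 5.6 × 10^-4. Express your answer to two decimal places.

(CH3)2NH + H2O ⇌ (CH3)2NH2+ + OH-
From the ICE table, Kb = [OH-]²/(0.016 − [OH-]) = 5.6 × 10^-4.
Here C₀/Kb ≈ 28.6, so the small-[OH-] approximation fails. Use the quadratic:
[OH-] = (−Kb + √(Kb² + 4·Kb·C₀))/2 = 2.73 × 10^-3 M
pOH = −log(2.73 × 10^-3) = 2.56; pH = 14.00 − 2.56 = 11.44

pH = 11.44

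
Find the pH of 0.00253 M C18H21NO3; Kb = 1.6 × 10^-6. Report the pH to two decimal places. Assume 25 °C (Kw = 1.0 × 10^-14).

pH = 9.80

C18H21NO3 + H2O ⇌ C18H22NO3+ + OH-
Kb = [OH-]²/(0.00253 − [OH-]) = 1.6 × 10^-6
Assume [OH-] ≪ 0.00253: [OH-] ≈ √(1.6 × 10^-6 × 0.00253) = 6.36 × 10^-5 M
pOH = −log(6.36 × 10^-5) = 4.20; pH = 14.00 − 4.20 = 9.80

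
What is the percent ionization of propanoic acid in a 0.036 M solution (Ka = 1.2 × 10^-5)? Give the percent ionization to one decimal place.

1.8%

CH3CH2COOH ⇌ CH3CH2COO- + H+; let x = [H+] at equilibrium.
x ≈ √(Ka·C₀) = √(1.2 × 10^-5 × 0.036) = 6.57 × 10^-4 M
% ionization = x/C₀ × 100% = 6.57 × 10^-4/0.036 × 100% = 1.8%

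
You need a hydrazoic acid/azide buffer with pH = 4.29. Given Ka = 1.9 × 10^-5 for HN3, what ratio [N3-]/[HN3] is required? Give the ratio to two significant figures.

ratio = 0.37

pKa = -log(1.9 × 10^-5) = 4.721
pH = pKa + log(r) ⇒ log(r) = 4.29 − 4.721 = -0.431
r = [N3-]/[HN3] = 10^(-0.431) = 0.371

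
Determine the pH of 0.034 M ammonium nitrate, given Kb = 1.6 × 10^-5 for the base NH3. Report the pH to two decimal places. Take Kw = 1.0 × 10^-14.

pH = 5.34

NH4+ is the conjugate acid of the weak base NH3.
Ka = Kw/Kb = 1.0×10^-14 / 1.6 × 10^-5 = 6.25 × 10^-10
Ka = x²/(0.034 − x) = 6.25 × 10^-10
Neglecting x in the denominator: x = √(6.25 × 10^-10 × 0.034) = 4.61 × 10^-6 M
Check: 0.014% ionized — well under 5%, approximation valid.
pH = −log[H+] = −log(4.61 × 10^-6) = 5.34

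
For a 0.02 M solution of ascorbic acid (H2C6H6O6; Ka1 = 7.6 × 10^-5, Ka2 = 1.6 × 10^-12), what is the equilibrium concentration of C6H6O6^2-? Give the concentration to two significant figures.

1.6 × 10^-12 M

First ionization gives [H+] ≈ [HC6H6O6-] = 1.20 × 10^-3 M.
Second step: Ka2 = [H+][C6H6O6^2-]/[HC6H6O6-] ≈ [C6H6O6^2-] (since [H+] ≈ [HC6H6O6-]).
So [C6H6O6^2-] ≈ Ka2.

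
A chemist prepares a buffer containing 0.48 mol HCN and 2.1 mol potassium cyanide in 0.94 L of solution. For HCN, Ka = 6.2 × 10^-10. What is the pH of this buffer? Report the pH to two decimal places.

pH = 9.85

pKa = −log(6.2 × 10^-10) = 9.208
Henderson–Hasselbalch: pH = pKa + log([CN-]/[HCN]) = 9.208 + log(2.1/0.48)
pH = 9.208 + (+0.641) = 9.85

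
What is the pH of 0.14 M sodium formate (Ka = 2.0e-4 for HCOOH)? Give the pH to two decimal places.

HCOO- is the conjugate base of the weak acid HCOOH.
Kb = Kw/Ka = 1.0×10^-14 / 2.0 × 10^-4 = 5.00 × 10^-11
From the ICE table, Kb = [OH-]²/(0.14 − [OH-]) = 5.00 × 10^-11.
Neglecting [OH-] in the denominator: [OH-] = √(5.00 × 10^-11 × 0.14) = 2.65 × 10^-6 M
pOH = −log(2.65 × 10^-6) = 5.58; pH = 14.00 − 5.58 = 8.42

pH = 8.42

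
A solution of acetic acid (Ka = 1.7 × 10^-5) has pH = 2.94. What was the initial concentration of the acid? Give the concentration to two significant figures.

[H+] = 10^(-2.94) = 1.15 × 10^-3 M = x
Ka = x²/(C₀ − x) ⇒ C₀ = x + x²/Ka
C₀ = 1.15 × 10^-3 + (1.15 × 10^-3)²/(1.7 × 10^-5) = 7.89 × 10^-2 M

C₀ = 7.9 × 10^-2 M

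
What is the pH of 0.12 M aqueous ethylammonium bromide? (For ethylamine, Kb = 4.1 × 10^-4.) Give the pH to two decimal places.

C2H5NH3+ is the conjugate acid of the weak base C2H5NH2.
Ka = Kw/Kb = 1.0×10^-14 / 4.1 × 10^-4 = 2.44 × 10^-11
Ka = x²/(0.12 − x) = 2.44 × 10^-11
Assume x ≪ 0.12: x ≈ √(2.44 × 10^-11 × 0.12) = 1.71 × 10^-6 M
(x/C₀ = 0.0014% < 5%, so the approximation holds.)
pH = −log(1.71 × 10^-6) = 5.77

pH = 5.77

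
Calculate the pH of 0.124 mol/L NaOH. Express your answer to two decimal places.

NaOH is a strong base; [OH-] = 0.124 M.
pOH = -log(0.124) = 0.91
pH = 14.00 - 0.91 = 13.09

pH = 13.09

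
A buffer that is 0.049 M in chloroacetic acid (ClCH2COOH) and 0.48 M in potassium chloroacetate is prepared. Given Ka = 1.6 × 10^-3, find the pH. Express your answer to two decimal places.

pKa = −log(1.6 × 10^-3) = 2.796
pH = pKa + log([A⁻]/[HA]) = 2.796 + log(0.48/0.049)
pH = 2.796 + (+0.991) = 3.79

pH = 3.79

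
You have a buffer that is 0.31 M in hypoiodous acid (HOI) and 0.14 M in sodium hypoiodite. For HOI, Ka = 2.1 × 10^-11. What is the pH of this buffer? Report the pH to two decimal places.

pKa = −log(2.1 × 10^-11) = 10.678
Using pH = pKa + log([base]/[acid]) with [base]/[acid] = 0.14/0.31:
pH = 10.678 + (-0.345) = 10.33

pH = 10.33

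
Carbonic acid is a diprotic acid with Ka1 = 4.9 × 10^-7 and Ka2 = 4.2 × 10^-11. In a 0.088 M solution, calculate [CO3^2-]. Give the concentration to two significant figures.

First ionization gives [H+] ≈ [HCO3-] = 2.08 × 10^-4 M.
Second step: Ka2 = [H+][CO3^2-]/[HCO3-] ≈ [CO3^2-] (since [H+] ≈ [HCO3-]).
So [CO3^2-] ≈ Ka2.

4.2 × 10^-11 M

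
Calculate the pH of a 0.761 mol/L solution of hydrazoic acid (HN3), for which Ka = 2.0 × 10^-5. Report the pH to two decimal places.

pH = 2.41

HN3 ⇌ N3- + H+
From the ICE table, Ka = x²/(0.761 − x) = 2.0 × 10^-5.
Neglecting x in the denominator: x = √(2.0 × 10^-5 × 0.761) = 3.90 × 10^-3 M
(x/C₀ = 0.51% < 5%, so the approximation holds.)
pH = −log[H+] = −log(3.90 × 10^-3) = 2.41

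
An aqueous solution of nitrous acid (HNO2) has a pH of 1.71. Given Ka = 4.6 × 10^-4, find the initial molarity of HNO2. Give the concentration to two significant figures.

C₀ = 8.5 × 10^-1 M

[H+] = 10^(-1.71) = 1.95 × 10^-2 M = x
Ka = x²/(C₀ − x) ⇒ C₀ = x + x²/Ka
C₀ = 1.95 × 10^-2 + (1.95 × 10^-2)²/(4.6 × 10^-4) = 8.46 × 10^-1 M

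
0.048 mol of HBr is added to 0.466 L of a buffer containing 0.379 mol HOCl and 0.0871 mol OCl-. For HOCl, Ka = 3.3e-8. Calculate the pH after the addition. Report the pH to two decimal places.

pH = 6.44

Added H+ converts OCl- to HOCl: HOCl → 0.427 mol, OCl- → 0.0391 mol.
pKa = −log(3.3 × 10^-8) = 7.481
pH = pKa + log(n_OCl-/n_HOCl) = 7.481 + log(0.0391/0.427) = 7.481 + (-1.038)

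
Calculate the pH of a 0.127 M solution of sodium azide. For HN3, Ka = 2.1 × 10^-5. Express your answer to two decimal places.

pH = 8.89

N3- is the conjugate base of the weak acid HN3.
Kb = Kw/Ka = 1.0×10^-14 / 2.1 × 10^-5 = 4.76 × 10^-10
From the ICE table, Kb = [OH-]²/(0.127 − [OH-]) = 4.76 × 10^-10.
Assume [OH-] ≪ 0.127: [OH-] ≈ √(4.76 × 10^-10 × 0.127) = 7.78 × 10^-6 M
pOH = 5.11, so pH = 14.00 − pOH = 8.89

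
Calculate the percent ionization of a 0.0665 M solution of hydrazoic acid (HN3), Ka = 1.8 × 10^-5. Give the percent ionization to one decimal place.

HN3 ⇌ N3- + H+; let x = [H+] at equilibrium.
x ≈ √(Ka·C₀) = √(1.8 × 10^-5 × 0.0665) = 1.09 × 10^-3 M
Fraction ionized = 1.09 × 10^-3 / 0.0665 = 0.0164 → 1.6%

1.6%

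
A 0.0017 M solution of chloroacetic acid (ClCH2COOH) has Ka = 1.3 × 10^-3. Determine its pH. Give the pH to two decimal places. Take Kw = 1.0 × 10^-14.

ClCH2COOH ⇌ ClCH2COO- + H+
Ka = x²/(0.0017 − x) = 1.3 × 10^-3
The 5% rule fails; solving x² + Ka·x − Ka·C₀ = 0 exactly:
x = [−0.0013 + √(0.0013² + 8.84e-06)]/2 = 9.72 × 10^-4 M
pH = −log[H+] = −log(9.72 × 10^-4) = 3.01

pH = 3.01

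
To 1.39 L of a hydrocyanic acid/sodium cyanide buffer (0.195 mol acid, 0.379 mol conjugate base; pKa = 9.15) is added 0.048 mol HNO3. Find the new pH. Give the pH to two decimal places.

pH = 9.28

Added H+ converts CN- to HCN: HCN → 0.243 mol, CN- → 0.331 mol.
Henderson–Hasselbalch with mole ratio 0.331/0.243: pH = 9.15 + (+0.134)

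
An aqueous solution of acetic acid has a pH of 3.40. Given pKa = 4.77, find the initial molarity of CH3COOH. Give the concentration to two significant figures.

[H+] = 10^(-3.40) = 3.98 × 10^-4 M = x
Ka = 10^(−4.77) = 1.70 × 10^-5
Ka = x²/(C₀ − x) ⇒ C₀ = x + x²/Ka
C₀ = 3.98 × 10^-4 + (3.98 × 10^-4)²/(1.70 × 10^-5) = 9.72 × 10^-3 M

C₀ = 9.7 × 10^-3 M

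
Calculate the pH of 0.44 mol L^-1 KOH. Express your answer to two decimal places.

pH = 13.64

KOH is a strong base; [OH-] = 0.44 M.
pOH = -log(0.44) = 0.36
pH = 14.00 - 0.36 = 13.64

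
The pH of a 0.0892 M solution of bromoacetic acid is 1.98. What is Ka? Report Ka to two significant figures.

Ka = 1.4 × 10^-3

[H+] = 10^(-1.98) = 1.05 × 10^-2 M
At equilibrium [HA] = 0.0892 − 1.05 × 10^-2 = 7.87 × 10^-2 M
Ka = [H+][A-]/[HA] = (1.05 × 10^-2)² / 7.87 × 10^-2 = 1.4 × 10^-3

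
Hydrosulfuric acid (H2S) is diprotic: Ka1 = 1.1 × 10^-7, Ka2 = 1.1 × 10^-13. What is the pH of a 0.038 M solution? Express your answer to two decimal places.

pH = 4.19

Ka1 ≫ Ka2, so treat the first dissociation as the only significant source of H+.
Ka1 = x²/(0.038 − x) = 1.1 × 10^-7
x ≈ √(1.1 × 10^-7 × 0.038) = 6.47 × 10^-5 M
pH = −log(6.47 × 10^-5) = 4.19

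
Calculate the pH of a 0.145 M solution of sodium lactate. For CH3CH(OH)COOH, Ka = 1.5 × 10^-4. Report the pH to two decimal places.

pH = 8.49

CH3CH(OH)COO- is the conjugate base of the weak acid CH3CH(OH)COOH.
Kb = Kw/Ka = 1.0×10^-14 / 1.5 × 10^-4 = 6.67 × 10^-11
Kb = x²/(0.145 − x) = 6.67 × 10^-11
Neglecting x in the denominator: x = √(6.67 × 10^-11 × 0.145) = 3.11 × 10^-6 M
pOH = 5.51, so pH = 14.00 − pOH = 8.49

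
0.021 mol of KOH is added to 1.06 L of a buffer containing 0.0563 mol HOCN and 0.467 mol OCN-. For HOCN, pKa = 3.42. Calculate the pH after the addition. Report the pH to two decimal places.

After neutralization: n(HOCN) = 0.0353 mol, n(OCN-) = 0.488 mol.
pH = pKa + log(n_OCN-/n_HOCN) = 3.42 + log(0.488/0.0353) = 3.42 + (+1.141)

pH = 4.56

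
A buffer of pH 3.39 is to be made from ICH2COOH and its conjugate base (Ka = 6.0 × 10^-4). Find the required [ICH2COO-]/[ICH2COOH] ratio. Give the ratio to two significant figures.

ratio = 1.5

pKa = -log(6.0 × 10^-4) = 3.222
pH = pKa + log(r) ⇒ log(r) = 3.39 − 3.222 = +0.168
r = [ICH2COO-]/[ICH2COOH] = 10^(+0.168) = 1.47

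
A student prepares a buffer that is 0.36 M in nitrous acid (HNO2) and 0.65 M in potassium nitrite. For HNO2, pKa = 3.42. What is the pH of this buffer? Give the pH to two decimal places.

Using pH = pKa + log([base]/[acid]) with [base]/[acid] = 0.65/0.36:
pH = 3.42 + (+0.257) = 3.68

pH = 3.68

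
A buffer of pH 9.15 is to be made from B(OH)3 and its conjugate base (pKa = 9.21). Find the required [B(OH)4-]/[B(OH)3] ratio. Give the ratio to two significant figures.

pH = pKa + log(r) ⇒ log(r) = 9.15 − 9.21 = -0.06
r = [B(OH)4-]/[B(OH)3] = 10^(-0.06) = 0.871

ratio = 0.87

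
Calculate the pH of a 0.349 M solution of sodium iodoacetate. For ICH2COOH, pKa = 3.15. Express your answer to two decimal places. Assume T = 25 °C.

pH = 8.35

ICH2COO- is the conjugate base of the weak acid ICH2COOH.
Ka = 10^(−3.15) = 7.08 × 10^-4
Kb = Kw/Ka = 1.0×10^-14 / 7.08 × 10^-4 = 1.41 × 10^-11
From the ICE table, Kb = x²/(0.349 − x) = 1.41 × 10^-11.
Assume x ≪ 0.349: x ≈ √(1.41 × 10^-11 × 0.349) = 2.22 × 10^-6 M
Check: 0.00064% ionized — well under 5%, approximation valid.
pOH = −log(2.22 × 10^-6) = 5.65; pH = 14.00 − 5.65 = 8.35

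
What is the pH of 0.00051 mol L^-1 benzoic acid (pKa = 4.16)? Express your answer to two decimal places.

pH = 3.81

C6H5COOH ⇌ C6H5COO- + H+
Ka = 10^(−4.16) = 6.92 × 10^-5
From the ICE table, Ka = [H+]²/(0.00051 − [H+]) = 6.92 × 10^-5.
[H+] is not negligible relative to C₀; solve [H+]² + 6.92e-05·[H+] − 3.53e-08 = 0.
[H+] = (−Ka + √(Ka² + 4·Ka·C₀))/2 = 1.56 × 10^-4 M
pH = −log[H+] = −log(1.56 × 10^-4) = 3.81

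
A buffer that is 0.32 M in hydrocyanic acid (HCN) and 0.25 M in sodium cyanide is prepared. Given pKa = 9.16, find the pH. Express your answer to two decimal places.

pH = 9.05

Using pH = pKa + log([base]/[acid]) with [base]/[acid] = 0.25/0.32:
pH = 9.16 + (-0.107) = 9.05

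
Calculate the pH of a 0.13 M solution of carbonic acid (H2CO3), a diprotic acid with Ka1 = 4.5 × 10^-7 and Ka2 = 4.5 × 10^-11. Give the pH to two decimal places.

pH = 3.62

Since Ka1 ≫ Ka2, the first ionization dominates [H+].
Ka1 = x²/(0.13 − x) = 4.5 × 10^-7
x ≈ √(4.5 × 10^-7 × 0.13) = 2.42 × 10^-4 M
pH = −log(2.42 × 10^-4) = 3.62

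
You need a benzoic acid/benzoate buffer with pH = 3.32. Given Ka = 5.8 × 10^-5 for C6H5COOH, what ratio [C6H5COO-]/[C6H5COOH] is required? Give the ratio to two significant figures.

ratio = 0.12

pKa = -log(5.8 × 10^-5) = 4.237
pH = pKa + log(r) ⇒ log(r) = 3.32 − 4.237 = -0.917
r = [C6H5COO-]/[C6H5COOH] = 10^(-0.917) = 0.121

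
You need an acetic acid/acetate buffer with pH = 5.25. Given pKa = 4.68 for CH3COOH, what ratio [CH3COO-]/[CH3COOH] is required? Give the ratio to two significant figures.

ratio = 3.7

pH = pKa + log(r) ⇒ log(r) = 5.25 − 4.68 = +0.57
r = [CH3COO-]/[CH3COOH] = 10^(+0.57) = 3.72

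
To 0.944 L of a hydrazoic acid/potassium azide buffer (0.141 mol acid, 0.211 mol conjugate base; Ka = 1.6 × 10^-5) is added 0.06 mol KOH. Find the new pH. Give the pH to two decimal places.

After neutralization: n(HN3) = 0.081 mol, n(N3-) = 0.271 mol.
pKa = −log(1.6 × 10^-5) = 4.796
pH = pKa + log(n_N3-/n_HN3) = 4.796 + log(0.271/0.081) = 4.796 + (+0.524)

pH = 5.32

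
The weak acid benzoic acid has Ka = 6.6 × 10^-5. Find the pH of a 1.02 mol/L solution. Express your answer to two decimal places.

pH = 2.09

C6H5COOH ⇌ C6H5COO- + H+
From the ICE table, Ka = x²/(1.02 − x) = 6.6 × 10^-5.
Neglecting x in the denominator: x = √(6.6 × 10^-5 × 1.02) = 8.20 × 10^-3 M
(x/C₀ = 0.8% < 5%, so the approximation holds.)
pH = −log[H+] = −log(8.20 × 10^-3) = 2.09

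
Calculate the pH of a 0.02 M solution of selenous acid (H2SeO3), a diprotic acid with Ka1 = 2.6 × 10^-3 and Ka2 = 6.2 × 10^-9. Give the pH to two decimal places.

pH = 2.22

Ka1 ≫ Ka2, so treat the first dissociation as the only significant source of H+.
Ka1 = x²/(0.02 − x) = 2.6 × 10^-3
Solving the quadratic: x = (−Ka1 + √(Ka1² + 4·Ka1·C₀))/2 = 6.03 × 10^-3 M
pH = −log(6.03 × 10^-3) = 2.22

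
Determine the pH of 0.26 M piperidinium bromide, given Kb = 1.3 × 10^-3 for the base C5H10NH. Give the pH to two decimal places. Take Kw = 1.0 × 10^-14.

pH = 5.85

C5H10NH2+ is the conjugate acid of the weak base C5H10NH.
Ka = Kw/Kb = 1.0×10^-14 / 1.3 × 10^-3 = 7.69 × 10^-12
Ka = [H+]²/(0.26 − [H+]) = 7.69 × 10^-12
Neglecting [H+] in the denominator: [H+] = √(7.69 × 10^-12 × 0.26) = 1.41 × 10^-6 M
Check: 0.00054% ionized — well under 5%, approximation valid.
pH = −log(1.41 × 10^-6) = 5.85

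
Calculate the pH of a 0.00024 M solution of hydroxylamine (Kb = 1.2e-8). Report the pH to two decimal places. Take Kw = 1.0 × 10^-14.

NH2OH + H2O ⇌ NH3OH+ + OH-
Let x = [OH-] at equilibrium. Kb = x²/(0.00024 − x).
Neglecting x in the denominator: x = √(1.2 × 10^-8 × 0.00024) = 1.70 × 10^-6 M
pOH = 5.77, so pH = 14.00 − pOH = 8.23

pH = 8.23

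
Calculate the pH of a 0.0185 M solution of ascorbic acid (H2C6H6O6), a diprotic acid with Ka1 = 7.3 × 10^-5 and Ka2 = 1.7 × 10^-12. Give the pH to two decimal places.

pH = 2.95

Ka1 ≫ Ka2, so treat the first dissociation as the only significant source of H+.
Ka1 = x²/(0.0185 − x) = 7.3 × 10^-5
Solving the quadratic: x = (−Ka1 + √(Ka1² + 4·Ka1·C₀))/2 = 1.13 × 10^-3 M
pH = −log(1.13 × 10^-3) = 2.95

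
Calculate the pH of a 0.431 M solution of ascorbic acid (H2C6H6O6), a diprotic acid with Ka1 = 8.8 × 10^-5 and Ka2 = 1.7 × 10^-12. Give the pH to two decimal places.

Ka1 ≫ Ka2, so treat the first dissociation as the only significant source of H+.
Ka1 = x²/(0.431 − x) = 8.8 × 10^-5
x ≈ √(8.8 × 10^-5 × 0.431) = 6.16 × 10^-3 M
pH = −log(6.16 × 10^-3) = 2.21

pH = 2.21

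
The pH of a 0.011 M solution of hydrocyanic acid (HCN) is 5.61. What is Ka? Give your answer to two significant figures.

Ka = 5.5 × 10^-10

[H+] = 10^(-5.61) = 2.45 × 10^-6 M
At equilibrium [HA] = 0.011 − 2.45 × 10^-6 = 1.10 × 10^-2 M
Ka = [H+][A-]/[HA] = (2.45 × 10^-6)² / 1.10 × 10^-2 = 5.5 × 10^-10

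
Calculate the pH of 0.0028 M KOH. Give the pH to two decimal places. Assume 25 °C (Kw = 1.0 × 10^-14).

KOH is a strong base; [OH-] = 0.0028 M.
pOH = -log(0.0028) = 2.55
pH = 14.00 - 2.55 = 11.45

pH = 11.45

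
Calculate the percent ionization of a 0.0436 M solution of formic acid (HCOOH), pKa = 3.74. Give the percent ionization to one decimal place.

HCOOH ⇌ HCOO- + H+; let x = [H+] at equilibrium.
Ka = 10^(−3.74) = 1.82 × 10^-4
Ka = x²/(C₀ − x); solving the quadratic gives x = 2.73 × 10^-3 M.
Fraction ionized = 2.73 × 10^-3 / 0.0436 = 0.0626 → 6.3%

6.3%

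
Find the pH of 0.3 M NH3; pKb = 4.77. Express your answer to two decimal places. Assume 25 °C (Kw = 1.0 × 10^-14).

NH3 + H2O ⇌ NH4+ + OH-
Kb = 10^(−4.77) = 1.70 × 10^-5
Let x = [OH-] at equilibrium. Kb = x²/(0.3 − x).
Assume x ≪ 0.3: x ≈ √(1.70 × 10^-5 × 0.3) = 2.26 × 10^-3 M
pOH = 2.65, so pH = 14.00 − pOH = 11.35

pH = 11.35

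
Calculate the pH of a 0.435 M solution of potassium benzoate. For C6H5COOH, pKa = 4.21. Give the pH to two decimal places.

pH = 8.92

C6H5COO- is the conjugate base of the weak acid C6H5COOH.
Ka = 10^(−4.21) = 6.17 × 10^-5
Kb = Kw/Ka = 1.0×10^-14 / 6.17 × 10^-5 = 1.62 × 10^-10
From the ICE table, Kb = x²/(0.435 − x) = 1.62 × 10^-10.
Neglecting x in the denominator: x = √(1.62 × 10^-10 × 0.435) = 8.39 × 10^-6 M
Check: 0.0019% ionized — well under 5%, approximation valid.
pOH = 5.08, so pH = 14.00 − pOH = 8.92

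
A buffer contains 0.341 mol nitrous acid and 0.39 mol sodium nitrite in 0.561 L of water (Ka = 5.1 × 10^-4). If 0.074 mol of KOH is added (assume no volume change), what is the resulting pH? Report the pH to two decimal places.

After neutralization: n(HNO2) = 0.267 mol, n(NO2-) = 0.464 mol.
pKa = −log(5.1 × 10^-4) = 3.292
pH = pKa + log(n_NO2-/n_HNO2) = 3.292 + log(0.464/0.267) = 3.292 + (+0.240)

pH = 3.53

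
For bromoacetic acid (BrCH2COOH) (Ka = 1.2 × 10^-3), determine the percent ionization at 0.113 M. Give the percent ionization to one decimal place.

BrCH2COOH ⇌ BrCH2COO- + H+; let x = [H+] at equilibrium.
Ka = x²/(C₀ − x); solving the quadratic gives x = 1.11 × 10^-2 M.
% ionization = x/C₀ × 100% = 1.11 × 10^-2/0.113 × 100% = 9.8%

9.8%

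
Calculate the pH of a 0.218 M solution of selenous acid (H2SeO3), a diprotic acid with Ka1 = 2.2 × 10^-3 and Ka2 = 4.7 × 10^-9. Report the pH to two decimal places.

pH = 1.68

Since Ka1 ≫ Ka2, the first ionization dominates [H+].
Ka1 = x²/(0.218 − x) = 2.2 × 10^-3
Solving the quadratic: x = (−Ka1 + √(Ka1² + 4·Ka1·C₀))/2 = 2.08 × 10^-2 M
pH = −log(2.08 × 10^-2) = 1.68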